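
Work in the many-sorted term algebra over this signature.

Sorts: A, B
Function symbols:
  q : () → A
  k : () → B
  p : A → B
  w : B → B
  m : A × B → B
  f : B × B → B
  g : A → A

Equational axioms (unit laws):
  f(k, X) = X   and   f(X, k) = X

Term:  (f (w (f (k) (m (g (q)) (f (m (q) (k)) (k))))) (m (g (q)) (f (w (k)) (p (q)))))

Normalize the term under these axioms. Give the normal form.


normal form = (f (w (m (g (q)) (m (q) (k)))) (m (g (q)) (f (w (k)) (p (q)))))

1. (f (w (f (k) (m (g (q)) (f (m (q) (k)) (k))))) (m (g (q)) (f (w (k)) (p (q)))))  →  (f (w (m (g (q)) (f (m (q) (k)) (k)))) (m (g (q)) (f (w (k)) (p (q)))))
2. (f (w (m (g (q)) (f (m (q) (k)) (k)))) (m (g (q)) (f (w (k)) (p (q)))))  →  (f (w (m (g (q)) (m (q) (k)))) (m (g (q)) (f (w (k)) (p (q)))))


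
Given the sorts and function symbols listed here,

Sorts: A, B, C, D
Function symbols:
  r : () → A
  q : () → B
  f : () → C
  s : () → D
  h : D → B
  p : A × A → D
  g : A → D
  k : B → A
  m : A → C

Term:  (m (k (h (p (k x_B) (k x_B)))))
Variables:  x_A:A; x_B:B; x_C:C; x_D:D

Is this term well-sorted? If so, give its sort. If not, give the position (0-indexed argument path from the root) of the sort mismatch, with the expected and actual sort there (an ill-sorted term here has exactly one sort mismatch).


well-sorted; sort = C

          x_B : B
        (k x_B) : A
          x_B : B
        (k x_B) : A
      (p (k x_B) (k x_B)) : D
    (h (p (k x_B) (k x_B))) : B
  (k (h (p (k x_B) (k x_B)))) : A
(m (k (h (p (k x_B) (k x_B))))) : C


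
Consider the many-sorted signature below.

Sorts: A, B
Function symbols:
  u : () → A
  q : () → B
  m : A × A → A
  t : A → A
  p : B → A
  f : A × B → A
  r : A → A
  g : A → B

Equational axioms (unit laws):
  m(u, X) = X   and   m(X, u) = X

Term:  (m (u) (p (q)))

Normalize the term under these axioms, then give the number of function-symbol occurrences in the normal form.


size = 2

1. (m (u) (p (q)))  →  (p (q))
normal form: (p (q))


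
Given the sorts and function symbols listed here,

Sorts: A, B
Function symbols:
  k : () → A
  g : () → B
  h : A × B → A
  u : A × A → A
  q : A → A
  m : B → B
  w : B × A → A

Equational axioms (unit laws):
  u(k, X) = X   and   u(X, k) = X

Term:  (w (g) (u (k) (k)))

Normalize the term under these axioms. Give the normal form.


normal form = (w (g) (k))

1. (w (g) (u (k) (k)))  →  (w (g) (k))


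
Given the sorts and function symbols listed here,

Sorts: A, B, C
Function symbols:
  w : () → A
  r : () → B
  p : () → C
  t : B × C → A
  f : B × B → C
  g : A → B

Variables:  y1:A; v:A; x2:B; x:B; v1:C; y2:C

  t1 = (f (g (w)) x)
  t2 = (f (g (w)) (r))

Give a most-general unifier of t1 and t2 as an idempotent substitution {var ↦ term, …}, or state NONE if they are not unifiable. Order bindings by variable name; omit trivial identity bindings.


{x ↦ (r)}


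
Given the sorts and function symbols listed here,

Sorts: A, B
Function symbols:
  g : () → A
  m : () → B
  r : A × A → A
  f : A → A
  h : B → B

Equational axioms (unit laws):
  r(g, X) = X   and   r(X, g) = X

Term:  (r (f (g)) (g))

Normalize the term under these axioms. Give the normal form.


normal form = (f (g))

1. (r (f (g)) (g))  →  (f (g))


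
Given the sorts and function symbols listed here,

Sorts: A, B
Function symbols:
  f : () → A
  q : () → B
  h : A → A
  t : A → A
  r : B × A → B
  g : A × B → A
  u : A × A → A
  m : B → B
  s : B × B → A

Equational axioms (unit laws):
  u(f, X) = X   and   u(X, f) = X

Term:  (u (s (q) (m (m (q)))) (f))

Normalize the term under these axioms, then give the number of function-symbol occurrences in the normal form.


size = 5

1. (u (s (q) (m (m (q)))) (f))  →  (s (q) (m (m (q))))
normal form: (s (q) (m (m (q))))


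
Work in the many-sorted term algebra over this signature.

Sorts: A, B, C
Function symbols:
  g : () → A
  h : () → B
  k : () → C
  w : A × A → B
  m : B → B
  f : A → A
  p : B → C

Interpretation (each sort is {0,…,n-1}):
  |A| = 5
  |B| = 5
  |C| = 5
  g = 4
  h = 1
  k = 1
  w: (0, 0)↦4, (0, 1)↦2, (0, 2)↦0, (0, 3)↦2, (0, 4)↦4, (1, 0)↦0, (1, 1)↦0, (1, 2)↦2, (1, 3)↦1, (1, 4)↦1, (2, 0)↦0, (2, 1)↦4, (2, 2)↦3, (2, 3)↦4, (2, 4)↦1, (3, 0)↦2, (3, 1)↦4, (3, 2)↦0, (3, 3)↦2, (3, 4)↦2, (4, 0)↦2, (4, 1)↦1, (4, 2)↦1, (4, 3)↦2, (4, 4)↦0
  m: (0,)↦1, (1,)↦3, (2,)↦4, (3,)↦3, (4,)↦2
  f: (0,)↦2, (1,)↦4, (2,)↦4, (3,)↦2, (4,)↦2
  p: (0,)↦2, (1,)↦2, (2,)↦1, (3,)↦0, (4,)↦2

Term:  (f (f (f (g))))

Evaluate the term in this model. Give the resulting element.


value = 2

  g = 4
  (f (g)) = f(4,) = 2
  (f (f (g))) = f(2,) = 4
  (f (f (f (g)))) = f(4,) = 2


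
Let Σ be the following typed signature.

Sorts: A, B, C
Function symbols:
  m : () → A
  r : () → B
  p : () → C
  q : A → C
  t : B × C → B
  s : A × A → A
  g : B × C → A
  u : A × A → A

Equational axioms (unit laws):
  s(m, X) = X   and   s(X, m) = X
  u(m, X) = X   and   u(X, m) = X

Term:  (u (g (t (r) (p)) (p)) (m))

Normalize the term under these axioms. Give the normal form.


normal form = (g (t (r) (p)) (p))

1. (u (g (t (r) (p)) (p)) (m))  →  (g (t (r) (p)) (p))


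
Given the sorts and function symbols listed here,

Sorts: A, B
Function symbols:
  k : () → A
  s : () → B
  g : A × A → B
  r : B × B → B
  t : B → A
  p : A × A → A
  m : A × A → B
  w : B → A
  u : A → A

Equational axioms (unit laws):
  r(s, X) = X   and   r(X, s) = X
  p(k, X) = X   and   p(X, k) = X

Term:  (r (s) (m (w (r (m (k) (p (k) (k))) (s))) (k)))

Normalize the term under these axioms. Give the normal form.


1. (r (s) (m (w (r (m (k) (p (k) (k))) (s))) (k)))  →  (m (w (r (m (k) (p (k) (k))) (s))) (k))
2. (m (w (r (m (k) (p (k) (k))) (s))) (k))  →  (m (w (m (k) (p (k) (k)))) (k))
3. (m (w (m (k) (p (k) (k)))) (k))  →  (m (w (m (k) (k))) (k))

normal form = (m (w (m (k) (k))) (k))


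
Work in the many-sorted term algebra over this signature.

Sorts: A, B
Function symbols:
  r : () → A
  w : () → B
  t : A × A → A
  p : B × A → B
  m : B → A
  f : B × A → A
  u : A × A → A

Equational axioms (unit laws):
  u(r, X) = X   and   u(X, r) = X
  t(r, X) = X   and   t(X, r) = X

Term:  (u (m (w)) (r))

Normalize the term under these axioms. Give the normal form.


normal form = (m (w))

1. (u (m (w)) (r))  →  (m (w))


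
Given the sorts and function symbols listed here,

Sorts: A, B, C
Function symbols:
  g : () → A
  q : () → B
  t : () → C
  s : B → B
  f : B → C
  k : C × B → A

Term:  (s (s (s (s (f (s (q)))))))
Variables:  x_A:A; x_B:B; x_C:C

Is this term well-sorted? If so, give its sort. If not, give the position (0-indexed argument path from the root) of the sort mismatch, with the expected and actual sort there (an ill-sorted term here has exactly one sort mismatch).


ill-sorted at position [0, 0, 0, 0]: expected B, got C

            (q) : B
          (s (q)) : B
        (f (s (q))) : C
      (s (f (s (q)))) : ✗ arg 0 at [0, 0, 0, 0] has sort C, expected B


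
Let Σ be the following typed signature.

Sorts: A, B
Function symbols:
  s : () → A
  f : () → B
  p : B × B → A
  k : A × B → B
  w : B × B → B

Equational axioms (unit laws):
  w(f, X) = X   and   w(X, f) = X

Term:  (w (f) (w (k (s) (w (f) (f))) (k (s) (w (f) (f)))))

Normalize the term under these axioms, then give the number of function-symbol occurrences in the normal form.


size = 7

1. (w (f) (w (k (s) (w (f) (f))) (k (s) (w (f) (f)))))  →  (w (k (s) (w (f) (f))) (k (s) (w (f) (f))))
2. (w (k (s) (w (f) (f))) (k (s) (w (f) (f))))  →  (w (k (s) (f)) (k (s) (w (f) (f))))
3. (w (k (s) (f)) (k (s) (w (f) (f))))  →  (w (k (s) (f)) (k (s) (f)))
normal form: (w (k (s) (f)) (k (s) (f)))


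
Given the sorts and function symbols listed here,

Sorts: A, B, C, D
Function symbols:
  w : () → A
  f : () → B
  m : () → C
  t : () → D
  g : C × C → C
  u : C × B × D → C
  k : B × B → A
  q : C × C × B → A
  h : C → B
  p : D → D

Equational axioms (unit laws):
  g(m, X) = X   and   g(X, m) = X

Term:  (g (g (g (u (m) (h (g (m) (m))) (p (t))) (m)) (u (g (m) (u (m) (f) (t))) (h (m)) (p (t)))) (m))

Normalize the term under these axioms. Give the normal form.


1. (g (g (g (u (m) (h (g (m) (m))) (p (t))) (m)) (u (g (m) (u (m) (f) (t))) (h (m)) (p (t)))) (m))  →  (g (g (u (m) (h (g (m) (m))) (p (t))) (m)) (u (g (m) (u (m) (f) (t))) (h (m)) (p (t))))
2. (g (g (u (m) (h (g (m) (m))) (p (t))) (m)) (u (g (m) (u (m) (f) (t))) (h (m)) (p (t))))  →  (g (u (m) (h (g (m) (m))) (p (t))) (u (g (m) (u (m) (f) (t))) (h (m)) (p (t))))
3. (g (u (m) (h (g (m) (m))) (p (t))) (u (g (m) (u (m) (f) (t))) (h (m)) (p (t))))  →  (g (u (m) (h (m)) (p (t))) (u (g (m) (u (m) (f) (t))) (h (m)) (p (t))))
4. (g (u (m) (h (m)) (p (t))) (u (g (m) (u (m) (f) (t))) (h (m)) (p (t))))  →  (g (u (m) (h (m)) (p (t))) (u (u (m) (f) (t)) (h (m)) (p (t))))

normal form = (g (u (m) (h (m)) (p (t))) (u (u (m) (f) (t)) (h (m)) (p (t))))


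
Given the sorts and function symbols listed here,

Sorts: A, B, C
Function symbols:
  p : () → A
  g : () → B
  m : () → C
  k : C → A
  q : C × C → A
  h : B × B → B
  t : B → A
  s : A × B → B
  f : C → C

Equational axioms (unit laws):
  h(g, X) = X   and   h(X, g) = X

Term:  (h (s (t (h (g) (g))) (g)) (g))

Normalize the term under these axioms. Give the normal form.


1. (h (s (t (h (g) (g))) (g)) (g))  →  (s (t (h (g) (g))) (g))
2. (s (t (h (g) (g))) (g))  →  (s (t (g)) (g))

normal form = (s (t (g)) (g))


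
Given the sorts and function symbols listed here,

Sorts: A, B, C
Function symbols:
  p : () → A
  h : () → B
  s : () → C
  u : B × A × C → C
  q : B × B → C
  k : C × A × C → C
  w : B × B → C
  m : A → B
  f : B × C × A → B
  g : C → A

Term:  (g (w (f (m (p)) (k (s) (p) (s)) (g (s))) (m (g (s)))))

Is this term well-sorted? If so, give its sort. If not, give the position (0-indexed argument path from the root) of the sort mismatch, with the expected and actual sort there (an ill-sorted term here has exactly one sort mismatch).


well-sorted; sort = A

        (p) : A
      (m (p)) : B
        (s) : C
        (p) : A
        (s) : C
      (k (s) (p) (s)) : C
        (s) : C
      (g (s)) : A
    (f (m (p)) (k (s) (p) (s)) (g (s))) : B
        (s) : C
      (g (s)) : A
    (m (g (s))) : B
  (w (f (m (p)) (k (s) (p) (s)) (g (s))) (m (g (s)))) : C
(g (w (f (m (p)) (k (s) (p) (s)) (g (s))) (m (g (s))))) : A


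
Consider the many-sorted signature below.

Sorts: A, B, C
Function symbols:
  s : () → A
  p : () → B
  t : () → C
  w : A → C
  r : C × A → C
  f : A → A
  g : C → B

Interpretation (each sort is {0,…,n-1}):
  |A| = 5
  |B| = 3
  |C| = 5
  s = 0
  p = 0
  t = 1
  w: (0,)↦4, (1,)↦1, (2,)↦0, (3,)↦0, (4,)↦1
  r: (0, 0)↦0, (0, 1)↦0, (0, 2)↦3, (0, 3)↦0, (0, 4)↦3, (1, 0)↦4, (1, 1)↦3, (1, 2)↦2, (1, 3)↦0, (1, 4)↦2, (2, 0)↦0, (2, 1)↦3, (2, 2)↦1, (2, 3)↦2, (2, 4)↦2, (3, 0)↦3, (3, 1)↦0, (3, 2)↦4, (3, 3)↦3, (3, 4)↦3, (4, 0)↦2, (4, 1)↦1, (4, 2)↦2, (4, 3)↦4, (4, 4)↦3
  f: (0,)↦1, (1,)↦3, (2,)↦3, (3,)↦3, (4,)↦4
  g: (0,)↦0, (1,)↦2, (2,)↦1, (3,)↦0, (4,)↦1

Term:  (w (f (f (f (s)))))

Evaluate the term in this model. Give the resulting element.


  s = 0
  (f (s)) = f(0,) = 1
  (f (f (s))) = f(1,) = 3
  (f (f (f (s)))) = f(3,) = 3
  (w (f (f (f (s))))) = w(3,) = 0

value = 0


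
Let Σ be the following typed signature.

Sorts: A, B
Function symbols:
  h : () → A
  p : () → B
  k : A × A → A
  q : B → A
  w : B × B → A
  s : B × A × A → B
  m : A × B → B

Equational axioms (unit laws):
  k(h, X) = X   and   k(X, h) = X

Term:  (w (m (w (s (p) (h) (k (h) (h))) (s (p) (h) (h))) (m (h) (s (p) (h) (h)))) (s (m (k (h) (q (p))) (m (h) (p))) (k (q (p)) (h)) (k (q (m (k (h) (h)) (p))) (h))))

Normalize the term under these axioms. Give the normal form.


1. (w (m (w (s (p) (h) (k (h) (h))) (s (p) (h) (h))) (m (h) (s (p) (h) (h)))) (s (m (k (h) (q (p))) (m (h) (p))) (k (q (p)) (h)) (k (q (m (k (h) (h)) (p))) (h))))  →  (w (m (w (s (p) (h) (h)) (s (p) (h) (h))) (m (h) (s (p) (h) (h)))) (s (m (k (h) (q (p))) (m (h) (p))) (k (q (p)) (h)) (k (q (m (k (h) (h)) (p))) (h))))
2. (w (m (w (s (p) (h) (h)) (s (p) (h) (h))) (m (h) (s (p) (h) (h)))) (s (m (k (h) (q (p))) (m (h) (p))) (k (q (p)) (h)) (k (q (m (k (h) (h)) (p))) (h))))  →  (w (m (w (s (p) (h) (h)) (s (p) (h) (h))) (m (h) (s (p) (h) (h)))) (s (m (q (p)) (m (h) (p))) (k (q (p)) (h)) (k (q (m (k (h) (h)) (p))) (h))))
3. (w (m (w (s (p) (h) (h)) (s (p) (h) (h))) (m (h) (s (p) (h) (h)))) (s (m (q (p)) (m (h) (p))) (k (q (p)) (h)) (k (q (m (k (h) (h)) (p))) (h))))  →  (w (m (w (s (p) (h) (h)) (s (p) (h) (h))) (m (h) (s (p) (h) (h)))) (s (m (q (p)) (m (h) (p))) (q (p)) (k (q (m (k (h) (h)) (p))) (h))))
4. (w (m (w (s (p) (h) (h)) (s (p) (h) (h))) (m (h) (s (p) (h) (h)))) (s (m (q (p)) (m (h) (p))) (q (p)) (k (q (m (k (h) (h)) (p))) (h))))  →  (w (m (w (s (p) (h) (h)) (s (p) (h) (h))) (m (h) (s (p) (h) (h)))) (s (m (q (p)) (m (h) (p))) (q (p)) (q (m (k (h) (h)) (p)))))
5. (w (m (w (s (p) (h) (h)) (s (p) (h) (h))) (m (h) (s (p) (h) (h)))) (s (m (q (p)) (m (h) (p))) (q (p)) (q (m (k (h) (h)) (p)))))  →  (w (m (w (s (p) (h) (h)) (s (p) (h) (h))) (m (h) (s (p) (h) (h)))) (s (m (q (p)) (m (h) (p))) (q (p)) (q (m (h) (p)))))

normal form = (w (m (w (s (p) (h) (h)) (s (p) (h) (h))) (m (h) (s (p) (h) (h)))) (s (m (q (p)) (m (h) (p))) (q (p)) (q (m (h) (p)))))


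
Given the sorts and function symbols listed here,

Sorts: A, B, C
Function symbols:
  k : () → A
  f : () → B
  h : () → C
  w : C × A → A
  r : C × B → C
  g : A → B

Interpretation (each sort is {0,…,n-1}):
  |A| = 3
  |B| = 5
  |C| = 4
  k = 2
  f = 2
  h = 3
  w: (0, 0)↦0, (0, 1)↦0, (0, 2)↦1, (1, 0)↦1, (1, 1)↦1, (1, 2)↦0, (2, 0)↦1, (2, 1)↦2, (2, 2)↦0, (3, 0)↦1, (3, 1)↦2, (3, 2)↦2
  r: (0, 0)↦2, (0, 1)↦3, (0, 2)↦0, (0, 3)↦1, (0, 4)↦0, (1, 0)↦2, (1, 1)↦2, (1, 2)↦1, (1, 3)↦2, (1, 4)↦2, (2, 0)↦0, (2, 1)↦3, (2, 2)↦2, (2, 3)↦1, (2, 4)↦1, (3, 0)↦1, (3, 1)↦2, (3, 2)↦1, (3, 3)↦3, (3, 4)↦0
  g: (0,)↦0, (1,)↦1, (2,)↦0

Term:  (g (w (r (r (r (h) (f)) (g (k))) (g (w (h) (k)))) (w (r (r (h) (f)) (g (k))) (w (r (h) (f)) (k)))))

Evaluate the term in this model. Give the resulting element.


  h = 3
  f = 2
  (r (h) (f)) = r(3, 2) = 1
  k = 2
  (g (k)) = g(2,) = 0
  (r (r (h) (f)) (g (k))) = r(1, 0) = 2
  h = 3
  k = 2
  (w (h) (k)) = w(3, 2) = 2
  (g (w (h) (k))) = g(2,) = 0
  (r (r (r (h) (f)) (g (k))) (g (w (h) (k)))) = r(2, 0) = 0
  h = 3
  f = 2
  (r (h) (f)) = r(3, 2) = 1
  k = 2
  (g (k)) = g(2,) = 0
  (r (r (h) (f)) (g (k))) = r(1, 0) = 2
  h = 3
  f = 2
  (r (h) (f)) = r(3, 2) = 1
  k = 2
  (w (r (h) (f)) (k)) = w(1, 2) = 0
  (w (r (r (h) (f)) (g (k))) (w (r (h) (f)) (k))) = w(2, 0) = 1
  (w (r (r (r (h) (f)) (g (k))) (g (w (h) (k)))) (w (r (r (h) (f)) (g (k))) (w (r (h) (f)) (k)))) = w(0, 1) = 0
  (g (w (r (r (r (h) (f)) (g (k))) (g (w (h) (k)))) (w (r (r (h) (f)) (g (k))) (w (r (h) (f)) (k))))) = g(0,) = 0

value = 0


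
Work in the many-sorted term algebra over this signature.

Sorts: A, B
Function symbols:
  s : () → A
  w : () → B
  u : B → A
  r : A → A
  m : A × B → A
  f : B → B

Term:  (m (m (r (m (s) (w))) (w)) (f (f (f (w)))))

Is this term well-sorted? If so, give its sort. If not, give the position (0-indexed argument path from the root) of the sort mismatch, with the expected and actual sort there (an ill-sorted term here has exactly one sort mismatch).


        (s) : A
        (w) : B
      (m (s) (w)) : A
    (r (m (s) (w))) : A
    (w) : B
  (m (r (m (s) (w))) (w)) : A
        (w) : B
      (f (w)) : B
    (f (f (w))) : B
  (f (f (f (w)))) : B
(m (m (r (m (s) (w))) (w)) (f (f (f (w))))) : A

well-sorted; sort = A


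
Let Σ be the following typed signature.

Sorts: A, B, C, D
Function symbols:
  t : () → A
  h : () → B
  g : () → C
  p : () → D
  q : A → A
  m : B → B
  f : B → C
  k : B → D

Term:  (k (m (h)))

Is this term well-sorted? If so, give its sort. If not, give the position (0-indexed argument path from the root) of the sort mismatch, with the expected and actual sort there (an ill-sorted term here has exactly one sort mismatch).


well-sorted; sort = D

    (h) : B
  (m (h)) : B
(k (m (h))) : D


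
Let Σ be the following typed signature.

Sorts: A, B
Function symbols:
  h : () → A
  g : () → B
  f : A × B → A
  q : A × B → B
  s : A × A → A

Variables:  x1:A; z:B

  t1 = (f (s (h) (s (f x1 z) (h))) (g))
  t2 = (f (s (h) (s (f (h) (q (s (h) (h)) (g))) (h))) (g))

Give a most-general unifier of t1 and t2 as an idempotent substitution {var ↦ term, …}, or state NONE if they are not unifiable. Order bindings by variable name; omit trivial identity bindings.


{x1 ↦ (h), z ↦ (q (s (h) (h)) (g))}


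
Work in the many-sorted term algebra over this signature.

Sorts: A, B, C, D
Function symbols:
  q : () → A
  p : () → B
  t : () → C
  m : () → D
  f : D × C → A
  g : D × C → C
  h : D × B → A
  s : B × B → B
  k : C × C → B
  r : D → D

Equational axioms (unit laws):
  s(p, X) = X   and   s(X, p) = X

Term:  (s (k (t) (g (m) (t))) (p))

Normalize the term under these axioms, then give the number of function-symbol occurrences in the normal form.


size = 5

1. (s (k (t) (g (m) (t))) (p))  →  (k (t) (g (m) (t)))
normal form: (k (t) (g (m) (t)))


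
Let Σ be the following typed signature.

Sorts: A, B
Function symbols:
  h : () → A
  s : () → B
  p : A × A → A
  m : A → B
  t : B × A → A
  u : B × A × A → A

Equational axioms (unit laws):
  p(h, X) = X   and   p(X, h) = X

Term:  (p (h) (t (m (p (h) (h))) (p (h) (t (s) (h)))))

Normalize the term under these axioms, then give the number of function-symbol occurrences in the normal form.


size = 6

1. (p (h) (t (m (p (h) (h))) (p (h) (t (s) (h)))))  →  (t (m (p (h) (h))) (p (h) (t (s) (h))))
2. (t (m (p (h) (h))) (p (h) (t (s) (h))))  →  (t (m (h)) (p (h) (t (s) (h))))
3. (t (m (h)) (p (h) (t (s) (h))))  →  (t (m (h)) (t (s) (h)))
normal form: (t (m (h)) (t (s) (h)))


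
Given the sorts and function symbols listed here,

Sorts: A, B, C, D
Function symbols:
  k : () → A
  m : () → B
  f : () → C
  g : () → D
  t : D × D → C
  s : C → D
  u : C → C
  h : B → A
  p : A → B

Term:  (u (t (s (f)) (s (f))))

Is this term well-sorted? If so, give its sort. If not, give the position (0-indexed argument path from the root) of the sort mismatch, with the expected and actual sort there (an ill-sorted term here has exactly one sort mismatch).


      (f) : C
    (s (f)) : D
      (f) : C
    (s (f)) : D
  (t (s (f)) (s (f))) : C
(u (t (s (f)) (s (f)))) : C

well-sorted; sort = C


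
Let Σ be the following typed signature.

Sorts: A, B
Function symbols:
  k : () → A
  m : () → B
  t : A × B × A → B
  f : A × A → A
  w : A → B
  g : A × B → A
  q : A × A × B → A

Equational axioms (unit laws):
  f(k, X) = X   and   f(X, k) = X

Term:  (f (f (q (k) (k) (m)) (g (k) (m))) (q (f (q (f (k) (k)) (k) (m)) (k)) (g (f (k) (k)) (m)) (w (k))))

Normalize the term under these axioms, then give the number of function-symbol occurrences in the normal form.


size = 19

1. (f (f (q (k) (k) (m)) (g (k) (m))) (q (f (q (f (k) (k)) (k) (m)) (k)) (g (f (k) (k)) (m)) (w (k))))  →  (f (f (q (k) (k) (m)) (g (k) (m))) (q (q (f (k) (k)) (k) (m)) (g (f (k) (k)) (m)) (w (k))))
2. (f (f (q (k) (k) (m)) (g (k) (m))) (q (q (f (k) (k)) (k) (m)) (g (f (k) (k)) (m)) (w (k))))  →  (f (f (q (k) (k) (m)) (g (k) (m))) (q (q (k) (k) (m)) (g (f (k) (k)) (m)) (w (k))))
3. (f (f (q (k) (k) (m)) (g (k) (m))) (q (q (k) (k) (m)) (g (f (k) (k)) (m)) (w (k))))  →  (f (f (q (k) (k) (m)) (g (k) (m))) (q (q (k) (k) (m)) (g (k) (m)) (w (k))))
normal form: (f (f (q (k) (k) (m)) (g (k) (m))) (q (q (k) (k) (m)) (g (k) (m)) (w (k))))


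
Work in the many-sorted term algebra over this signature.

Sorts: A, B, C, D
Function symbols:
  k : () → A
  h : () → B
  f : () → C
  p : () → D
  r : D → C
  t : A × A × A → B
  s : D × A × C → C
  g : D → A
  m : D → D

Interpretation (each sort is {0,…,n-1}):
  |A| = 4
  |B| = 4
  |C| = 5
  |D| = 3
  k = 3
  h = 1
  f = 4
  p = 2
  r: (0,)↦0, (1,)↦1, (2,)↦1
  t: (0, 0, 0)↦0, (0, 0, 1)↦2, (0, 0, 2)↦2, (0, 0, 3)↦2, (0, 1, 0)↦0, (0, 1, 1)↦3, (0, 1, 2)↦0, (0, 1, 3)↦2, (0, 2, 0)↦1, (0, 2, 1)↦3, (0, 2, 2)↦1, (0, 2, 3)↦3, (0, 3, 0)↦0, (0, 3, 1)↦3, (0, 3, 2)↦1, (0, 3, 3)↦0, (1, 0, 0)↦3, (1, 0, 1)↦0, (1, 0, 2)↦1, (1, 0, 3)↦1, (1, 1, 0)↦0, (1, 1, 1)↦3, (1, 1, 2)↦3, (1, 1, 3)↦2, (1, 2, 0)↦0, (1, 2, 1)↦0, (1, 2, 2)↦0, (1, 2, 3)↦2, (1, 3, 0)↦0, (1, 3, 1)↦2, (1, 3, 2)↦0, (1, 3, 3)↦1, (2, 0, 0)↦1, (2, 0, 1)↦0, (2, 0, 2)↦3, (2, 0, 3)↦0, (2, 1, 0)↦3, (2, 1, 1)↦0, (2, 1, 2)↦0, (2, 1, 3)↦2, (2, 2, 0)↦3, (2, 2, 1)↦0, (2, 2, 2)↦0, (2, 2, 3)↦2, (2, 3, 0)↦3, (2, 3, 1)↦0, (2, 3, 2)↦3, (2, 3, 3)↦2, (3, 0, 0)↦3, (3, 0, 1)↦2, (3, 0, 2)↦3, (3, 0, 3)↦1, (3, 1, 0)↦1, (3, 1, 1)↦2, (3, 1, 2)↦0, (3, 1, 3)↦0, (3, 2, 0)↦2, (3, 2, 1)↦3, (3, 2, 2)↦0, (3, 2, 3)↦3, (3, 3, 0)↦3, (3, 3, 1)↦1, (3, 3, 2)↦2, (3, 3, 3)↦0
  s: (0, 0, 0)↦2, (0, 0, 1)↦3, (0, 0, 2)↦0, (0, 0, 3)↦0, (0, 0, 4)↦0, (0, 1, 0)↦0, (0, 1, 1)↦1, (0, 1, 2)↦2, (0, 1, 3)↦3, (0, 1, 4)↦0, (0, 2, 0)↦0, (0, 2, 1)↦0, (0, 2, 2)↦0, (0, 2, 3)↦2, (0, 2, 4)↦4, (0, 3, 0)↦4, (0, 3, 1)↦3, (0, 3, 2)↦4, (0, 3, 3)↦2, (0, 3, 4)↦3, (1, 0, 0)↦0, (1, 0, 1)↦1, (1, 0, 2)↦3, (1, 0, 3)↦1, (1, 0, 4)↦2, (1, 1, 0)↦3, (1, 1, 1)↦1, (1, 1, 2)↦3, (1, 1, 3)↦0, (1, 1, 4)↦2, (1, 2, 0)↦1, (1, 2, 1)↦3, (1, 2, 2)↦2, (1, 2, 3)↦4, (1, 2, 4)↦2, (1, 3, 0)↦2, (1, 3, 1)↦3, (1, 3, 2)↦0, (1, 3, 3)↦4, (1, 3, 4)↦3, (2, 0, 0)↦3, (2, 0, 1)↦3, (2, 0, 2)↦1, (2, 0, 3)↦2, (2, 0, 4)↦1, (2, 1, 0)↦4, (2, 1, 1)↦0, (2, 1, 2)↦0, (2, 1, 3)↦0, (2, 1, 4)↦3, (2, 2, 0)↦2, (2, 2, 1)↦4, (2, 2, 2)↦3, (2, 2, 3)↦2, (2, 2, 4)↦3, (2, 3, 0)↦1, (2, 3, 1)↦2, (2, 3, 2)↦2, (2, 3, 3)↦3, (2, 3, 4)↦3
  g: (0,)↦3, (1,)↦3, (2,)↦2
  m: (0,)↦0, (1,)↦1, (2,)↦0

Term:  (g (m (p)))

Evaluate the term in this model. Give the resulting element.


  p = 2
  (m (p)) = m(2,) = 0
  (g (m (p))) = g(0,) = 3

value = 3


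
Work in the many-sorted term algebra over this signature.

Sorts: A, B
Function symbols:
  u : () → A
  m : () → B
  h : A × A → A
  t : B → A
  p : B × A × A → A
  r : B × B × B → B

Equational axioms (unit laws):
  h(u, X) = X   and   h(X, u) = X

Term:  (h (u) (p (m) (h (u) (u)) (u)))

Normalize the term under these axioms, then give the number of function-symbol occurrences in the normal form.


size = 4

1. (h (u) (p (m) (h (u) (u)) (u)))  →  (p (m) (h (u) (u)) (u))
2. (p (m) (h (u) (u)) (u))  →  (p (m) (u) (u))
normal form: (p (m) (u) (u))


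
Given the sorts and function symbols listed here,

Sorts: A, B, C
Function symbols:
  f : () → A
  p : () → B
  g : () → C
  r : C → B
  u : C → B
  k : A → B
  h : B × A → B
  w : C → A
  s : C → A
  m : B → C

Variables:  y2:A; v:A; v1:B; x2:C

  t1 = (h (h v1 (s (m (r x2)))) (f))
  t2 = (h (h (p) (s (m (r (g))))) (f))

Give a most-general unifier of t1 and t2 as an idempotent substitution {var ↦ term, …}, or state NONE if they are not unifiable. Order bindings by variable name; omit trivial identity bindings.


{v1 ↦ (p), x2 ↦ (g)}


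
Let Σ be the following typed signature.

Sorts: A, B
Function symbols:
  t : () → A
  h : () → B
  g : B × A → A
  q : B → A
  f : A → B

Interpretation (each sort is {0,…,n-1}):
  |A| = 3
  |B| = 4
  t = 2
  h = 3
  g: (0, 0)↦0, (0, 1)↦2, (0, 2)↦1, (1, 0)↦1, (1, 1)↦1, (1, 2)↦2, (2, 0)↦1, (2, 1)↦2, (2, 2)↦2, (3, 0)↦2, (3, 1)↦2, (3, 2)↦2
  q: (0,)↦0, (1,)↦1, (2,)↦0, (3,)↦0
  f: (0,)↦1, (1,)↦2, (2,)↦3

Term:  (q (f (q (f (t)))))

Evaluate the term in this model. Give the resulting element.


value = 1

  t = 2
  (f (t)) = f(2,) = 3
  (q (f (t))) = q(3,) = 0
  (f (q (f (t)))) = f(0,) = 1
  (q (f (q (f (t))))) = q(1,) = 1


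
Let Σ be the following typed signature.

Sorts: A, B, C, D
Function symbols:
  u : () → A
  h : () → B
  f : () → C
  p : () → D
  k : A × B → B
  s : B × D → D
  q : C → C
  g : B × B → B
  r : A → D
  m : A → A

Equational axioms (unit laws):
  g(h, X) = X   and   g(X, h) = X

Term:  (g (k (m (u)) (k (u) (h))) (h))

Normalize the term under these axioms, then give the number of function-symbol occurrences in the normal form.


1. (g (k (m (u)) (k (u) (h))) (h))  →  (k (m (u)) (k (u) (h)))
normal form: (k (m (u)) (k (u) (h)))

size = 6


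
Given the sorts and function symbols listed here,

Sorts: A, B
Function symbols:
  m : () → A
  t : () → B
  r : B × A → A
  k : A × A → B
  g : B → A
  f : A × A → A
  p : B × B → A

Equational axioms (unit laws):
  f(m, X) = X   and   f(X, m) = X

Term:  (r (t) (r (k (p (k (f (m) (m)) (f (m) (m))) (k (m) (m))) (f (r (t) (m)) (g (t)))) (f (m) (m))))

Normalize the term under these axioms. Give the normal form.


1. (r (t) (r (k (p (k (f (m) (m)) (f (m) (m))) (k (m) (m))) (f (r (t) (m)) (g (t)))) (f (m) (m))))  →  (r (t) (r (k (p (k (m) (f (m) (m))) (k (m) (m))) (f (r (t) (m)) (g (t)))) (f (m) (m))))
2. (r (t) (r (k (p (k (m) (f (m) (m))) (k (m) (m))) (f (r (t) (m)) (g (t)))) (f (m) (m))))  →  (r (t) (r (k (p (k (m) (m)) (k (m) (m))) (f (r (t) (m)) (g (t)))) (f (m) (m))))
3. (r (t) (r (k (p (k (m) (m)) (k (m) (m))) (f (r (t) (m)) (g (t)))) (f (m) (m))))  →  (r (t) (r (k (p (k (m) (m)) (k (m) (m))) (f (r (t) (m)) (g (t)))) (m)))

normal form = (r (t) (r (k (p (k (m) (m)) (k (m) (m))) (f (r (t) (m)) (g (t)))) (m)))


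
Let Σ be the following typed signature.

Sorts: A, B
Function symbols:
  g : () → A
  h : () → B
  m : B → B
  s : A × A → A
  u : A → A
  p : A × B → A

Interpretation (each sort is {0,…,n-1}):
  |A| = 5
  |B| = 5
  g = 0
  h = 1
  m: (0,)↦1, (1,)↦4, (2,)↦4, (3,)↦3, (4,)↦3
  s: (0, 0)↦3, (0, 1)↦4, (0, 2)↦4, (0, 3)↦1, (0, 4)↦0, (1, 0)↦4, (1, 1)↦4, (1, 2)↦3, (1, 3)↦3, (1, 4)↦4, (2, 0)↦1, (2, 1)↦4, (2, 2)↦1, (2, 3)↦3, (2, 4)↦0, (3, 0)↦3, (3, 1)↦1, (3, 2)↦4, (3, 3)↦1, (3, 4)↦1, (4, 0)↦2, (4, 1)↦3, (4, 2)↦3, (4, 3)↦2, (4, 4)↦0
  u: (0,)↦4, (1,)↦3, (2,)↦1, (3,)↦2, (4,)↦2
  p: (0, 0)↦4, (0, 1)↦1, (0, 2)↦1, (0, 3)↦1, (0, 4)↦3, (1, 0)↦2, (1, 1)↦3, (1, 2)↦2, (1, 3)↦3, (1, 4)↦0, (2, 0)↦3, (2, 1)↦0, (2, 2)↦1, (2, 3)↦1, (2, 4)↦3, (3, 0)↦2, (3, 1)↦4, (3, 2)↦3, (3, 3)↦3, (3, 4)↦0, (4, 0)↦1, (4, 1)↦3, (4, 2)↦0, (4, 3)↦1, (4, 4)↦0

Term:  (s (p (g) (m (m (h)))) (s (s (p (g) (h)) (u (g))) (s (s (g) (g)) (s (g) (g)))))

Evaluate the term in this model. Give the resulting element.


  g = 0
  h = 1
  (m (h)) = m(1,) = 4
  (m (m (h))) = m(4,) = 3
  (p (g) (m (m (h)))) = p(0, 3) = 1
  g = 0
  h = 1
  (p (g) (h)) = p(0, 1) = 1
  g = 0
  (u (g)) = u(0,) = 4
  (s (p (g) (h)) (u (g))) = s(1, 4) = 4
  g = 0
  g = 0
  (s (g) (g)) = s(0, 0) = 3
  g = 0
  g = 0
  (s (g) (g)) = s(0, 0) = 3
  (s (s (g) (g)) (s (g) (g))) = s(3, 3) = 1
  (s (s (p (g) (h)) (u (g))) (s (s (g) (g)) (s (g) (g)))) = s(4, 1) = 3
  (s (p (g) (m (m (h)))) (s (s (p (g) (h)) (u (g))) (s (s (g) (g)) (s (g) (g))))) = s(1, 3) = 3

value = 3


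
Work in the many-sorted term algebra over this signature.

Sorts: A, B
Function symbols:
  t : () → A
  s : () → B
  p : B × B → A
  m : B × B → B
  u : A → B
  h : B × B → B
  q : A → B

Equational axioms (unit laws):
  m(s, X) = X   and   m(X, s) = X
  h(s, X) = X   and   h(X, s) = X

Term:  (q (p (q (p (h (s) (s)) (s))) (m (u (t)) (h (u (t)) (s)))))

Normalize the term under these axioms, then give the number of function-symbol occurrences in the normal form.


1. (q (p (q (p (h (s) (s)) (s))) (m (u (t)) (h (u (t)) (s)))))  →  (q (p (q (p (s) (s))) (m (u (t)) (h (u (t)) (s)))))
2. (q (p (q (p (s) (s))) (m (u (t)) (h (u (t)) (s)))))  →  (q (p (q (p (s) (s))) (m (u (t)) (u (t)))))
normal form: (q (p (q (p (s) (s))) (m (u (t)) (u (t)))))

size = 11


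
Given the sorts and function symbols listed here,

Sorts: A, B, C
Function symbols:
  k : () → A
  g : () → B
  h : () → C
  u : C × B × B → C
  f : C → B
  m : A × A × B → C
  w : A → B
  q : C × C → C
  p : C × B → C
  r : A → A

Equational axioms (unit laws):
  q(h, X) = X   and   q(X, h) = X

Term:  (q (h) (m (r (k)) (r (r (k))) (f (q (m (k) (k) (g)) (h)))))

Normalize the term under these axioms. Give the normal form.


normal form = (m (r (k)) (r (r (k))) (f (m (k) (k) (g))))

1. (q (h) (m (r (k)) (r (r (k))) (f (q (m (k) (k) (g)) (h)))))  →  (m (r (k)) (r (r (k))) (f (q (m (k) (k) (g)) (h))))
2. (m (r (k)) (r (r (k))) (f (q (m (k) (k) (g)) (h))))  →  (m (r (k)) (r (r (k))) (f (m (k) (k) (g))))


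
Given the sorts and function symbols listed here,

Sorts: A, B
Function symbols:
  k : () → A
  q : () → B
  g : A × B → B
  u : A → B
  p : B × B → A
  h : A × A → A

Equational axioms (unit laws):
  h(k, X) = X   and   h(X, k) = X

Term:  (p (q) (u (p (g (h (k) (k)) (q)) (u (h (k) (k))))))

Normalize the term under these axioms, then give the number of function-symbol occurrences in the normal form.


size = 9

1. (p (q) (u (p (g (h (k) (k)) (q)) (u (h (k) (k))))))  →  (p (q) (u (p (g (k) (q)) (u (h (k) (k))))))
2. (p (q) (u (p (g (k) (q)) (u (h (k) (k))))))  →  (p (q) (u (p (g (k) (q)) (u (k)))))
normal form: (p (q) (u (p (g (k) (q)) (u (k)))))


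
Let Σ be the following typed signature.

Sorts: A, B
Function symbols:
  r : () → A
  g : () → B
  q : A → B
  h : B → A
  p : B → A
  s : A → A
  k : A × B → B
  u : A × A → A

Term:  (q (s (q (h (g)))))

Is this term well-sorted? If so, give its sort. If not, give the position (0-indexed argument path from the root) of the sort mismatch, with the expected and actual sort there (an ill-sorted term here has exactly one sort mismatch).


        (g) : B
      (h (g)) : A
    (q (h (g))) : B
  (s (q (h (g)))) : ✗ arg 0 at [0, 0] has sort B, expected A

ill-sorted at position [0, 0]: expected A, got B


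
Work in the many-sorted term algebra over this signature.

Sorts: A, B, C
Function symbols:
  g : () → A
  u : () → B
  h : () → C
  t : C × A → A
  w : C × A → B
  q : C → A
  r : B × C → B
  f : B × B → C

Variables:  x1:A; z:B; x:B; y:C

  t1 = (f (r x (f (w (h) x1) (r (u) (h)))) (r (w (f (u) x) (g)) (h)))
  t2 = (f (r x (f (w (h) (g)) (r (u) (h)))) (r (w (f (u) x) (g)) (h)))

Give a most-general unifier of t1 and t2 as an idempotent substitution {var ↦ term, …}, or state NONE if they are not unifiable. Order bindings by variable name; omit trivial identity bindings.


{x1 ↦ (g)}


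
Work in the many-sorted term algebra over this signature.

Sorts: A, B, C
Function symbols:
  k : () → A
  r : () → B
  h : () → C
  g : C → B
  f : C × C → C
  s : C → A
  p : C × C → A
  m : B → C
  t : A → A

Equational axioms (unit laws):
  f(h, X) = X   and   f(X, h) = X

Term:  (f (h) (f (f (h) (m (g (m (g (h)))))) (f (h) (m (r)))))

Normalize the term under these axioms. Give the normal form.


1. (f (h) (f (f (h) (m (g (m (g (h)))))) (f (h) (m (r)))))  →  (f (f (h) (m (g (m (g (h)))))) (f (h) (m (r))))
2. (f (f (h) (m (g (m (g (h)))))) (f (h) (m (r))))  →  (f (m (g (m (g (h))))) (f (h) (m (r))))
3. (f (m (g (m (g (h))))) (f (h) (m (r))))  →  (f (m (g (m (g (h))))) (m (r)))

normal form = (f (m (g (m (g (h))))) (m (r)))


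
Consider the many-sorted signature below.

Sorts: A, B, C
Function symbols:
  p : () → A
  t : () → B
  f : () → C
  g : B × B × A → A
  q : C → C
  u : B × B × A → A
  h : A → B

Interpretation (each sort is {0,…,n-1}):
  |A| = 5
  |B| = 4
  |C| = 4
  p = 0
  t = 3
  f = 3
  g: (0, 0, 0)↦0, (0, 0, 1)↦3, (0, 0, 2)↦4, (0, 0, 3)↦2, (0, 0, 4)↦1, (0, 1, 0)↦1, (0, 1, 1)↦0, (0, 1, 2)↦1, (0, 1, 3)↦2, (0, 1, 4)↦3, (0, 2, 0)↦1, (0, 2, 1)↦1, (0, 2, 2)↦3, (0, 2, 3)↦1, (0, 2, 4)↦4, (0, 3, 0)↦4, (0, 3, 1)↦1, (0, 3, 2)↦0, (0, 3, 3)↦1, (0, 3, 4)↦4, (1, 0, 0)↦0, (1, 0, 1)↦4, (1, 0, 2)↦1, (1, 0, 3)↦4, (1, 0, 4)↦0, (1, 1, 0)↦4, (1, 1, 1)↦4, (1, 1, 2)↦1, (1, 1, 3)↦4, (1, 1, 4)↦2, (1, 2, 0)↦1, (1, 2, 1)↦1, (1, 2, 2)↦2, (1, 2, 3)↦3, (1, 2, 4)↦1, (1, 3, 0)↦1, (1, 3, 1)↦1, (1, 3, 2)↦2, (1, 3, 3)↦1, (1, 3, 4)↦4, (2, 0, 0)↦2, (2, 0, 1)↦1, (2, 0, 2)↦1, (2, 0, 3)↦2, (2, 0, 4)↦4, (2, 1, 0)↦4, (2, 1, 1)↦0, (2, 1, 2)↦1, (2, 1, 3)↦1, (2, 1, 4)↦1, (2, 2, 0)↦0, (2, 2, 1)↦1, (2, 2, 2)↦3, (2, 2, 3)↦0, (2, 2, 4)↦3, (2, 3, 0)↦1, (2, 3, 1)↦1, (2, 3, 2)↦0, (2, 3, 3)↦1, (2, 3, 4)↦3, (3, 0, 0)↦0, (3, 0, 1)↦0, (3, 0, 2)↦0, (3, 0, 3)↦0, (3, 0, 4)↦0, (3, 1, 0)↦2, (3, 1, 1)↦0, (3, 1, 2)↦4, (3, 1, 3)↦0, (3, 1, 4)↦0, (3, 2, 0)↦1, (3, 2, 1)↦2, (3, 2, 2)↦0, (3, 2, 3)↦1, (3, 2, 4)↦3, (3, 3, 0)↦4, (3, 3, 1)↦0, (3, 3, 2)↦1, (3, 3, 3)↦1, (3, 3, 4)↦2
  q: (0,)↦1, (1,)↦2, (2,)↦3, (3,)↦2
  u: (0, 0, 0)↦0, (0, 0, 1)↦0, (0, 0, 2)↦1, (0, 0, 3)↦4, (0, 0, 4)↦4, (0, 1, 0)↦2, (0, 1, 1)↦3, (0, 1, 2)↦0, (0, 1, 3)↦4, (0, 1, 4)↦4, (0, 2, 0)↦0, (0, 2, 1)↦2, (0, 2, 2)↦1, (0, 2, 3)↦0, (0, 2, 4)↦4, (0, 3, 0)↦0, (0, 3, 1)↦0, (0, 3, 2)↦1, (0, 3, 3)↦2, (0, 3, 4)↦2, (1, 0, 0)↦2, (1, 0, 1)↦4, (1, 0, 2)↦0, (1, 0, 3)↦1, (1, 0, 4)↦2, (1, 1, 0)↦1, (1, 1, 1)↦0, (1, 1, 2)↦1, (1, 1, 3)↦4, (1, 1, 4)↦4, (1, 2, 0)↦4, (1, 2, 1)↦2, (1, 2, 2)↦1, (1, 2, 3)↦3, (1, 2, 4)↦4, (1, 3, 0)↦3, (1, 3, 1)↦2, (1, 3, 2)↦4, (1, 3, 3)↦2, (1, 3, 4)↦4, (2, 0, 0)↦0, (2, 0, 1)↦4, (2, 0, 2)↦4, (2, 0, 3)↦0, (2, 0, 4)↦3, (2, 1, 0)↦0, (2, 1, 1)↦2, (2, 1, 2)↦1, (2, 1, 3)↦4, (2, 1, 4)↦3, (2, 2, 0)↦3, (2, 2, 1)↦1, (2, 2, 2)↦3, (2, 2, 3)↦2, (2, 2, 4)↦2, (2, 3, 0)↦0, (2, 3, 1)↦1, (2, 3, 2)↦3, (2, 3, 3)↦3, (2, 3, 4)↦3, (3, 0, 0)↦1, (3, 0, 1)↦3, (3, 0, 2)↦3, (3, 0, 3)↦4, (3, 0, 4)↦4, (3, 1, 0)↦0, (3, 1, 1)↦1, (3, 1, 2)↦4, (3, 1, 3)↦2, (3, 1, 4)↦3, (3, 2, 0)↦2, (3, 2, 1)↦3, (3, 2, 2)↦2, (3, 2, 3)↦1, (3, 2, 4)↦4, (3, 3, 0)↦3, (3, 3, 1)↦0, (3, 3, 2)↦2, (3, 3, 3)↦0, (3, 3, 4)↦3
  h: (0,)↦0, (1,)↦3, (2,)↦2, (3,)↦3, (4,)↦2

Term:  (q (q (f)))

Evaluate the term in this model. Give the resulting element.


  f = 3
  (q (f)) = q(3,) = 2
  (q (q (f))) = q(2,) = 3

value = 3


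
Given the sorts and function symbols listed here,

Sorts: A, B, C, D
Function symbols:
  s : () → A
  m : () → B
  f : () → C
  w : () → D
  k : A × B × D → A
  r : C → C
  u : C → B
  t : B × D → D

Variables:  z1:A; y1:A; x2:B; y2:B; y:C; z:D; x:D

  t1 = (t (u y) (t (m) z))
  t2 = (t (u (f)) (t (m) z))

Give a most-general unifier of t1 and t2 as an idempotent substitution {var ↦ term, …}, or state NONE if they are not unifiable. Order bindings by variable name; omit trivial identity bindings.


{y ↦ (f)}


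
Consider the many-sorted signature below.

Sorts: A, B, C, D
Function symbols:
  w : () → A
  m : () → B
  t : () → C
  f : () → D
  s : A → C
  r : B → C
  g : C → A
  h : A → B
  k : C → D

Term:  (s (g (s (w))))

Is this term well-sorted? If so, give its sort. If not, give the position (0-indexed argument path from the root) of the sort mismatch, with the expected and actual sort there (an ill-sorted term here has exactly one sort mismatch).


      (w) : A
    (s (w)) : C
  (g (s (w))) : A
(s (g (s (w)))) : C

well-sorted; sort = C


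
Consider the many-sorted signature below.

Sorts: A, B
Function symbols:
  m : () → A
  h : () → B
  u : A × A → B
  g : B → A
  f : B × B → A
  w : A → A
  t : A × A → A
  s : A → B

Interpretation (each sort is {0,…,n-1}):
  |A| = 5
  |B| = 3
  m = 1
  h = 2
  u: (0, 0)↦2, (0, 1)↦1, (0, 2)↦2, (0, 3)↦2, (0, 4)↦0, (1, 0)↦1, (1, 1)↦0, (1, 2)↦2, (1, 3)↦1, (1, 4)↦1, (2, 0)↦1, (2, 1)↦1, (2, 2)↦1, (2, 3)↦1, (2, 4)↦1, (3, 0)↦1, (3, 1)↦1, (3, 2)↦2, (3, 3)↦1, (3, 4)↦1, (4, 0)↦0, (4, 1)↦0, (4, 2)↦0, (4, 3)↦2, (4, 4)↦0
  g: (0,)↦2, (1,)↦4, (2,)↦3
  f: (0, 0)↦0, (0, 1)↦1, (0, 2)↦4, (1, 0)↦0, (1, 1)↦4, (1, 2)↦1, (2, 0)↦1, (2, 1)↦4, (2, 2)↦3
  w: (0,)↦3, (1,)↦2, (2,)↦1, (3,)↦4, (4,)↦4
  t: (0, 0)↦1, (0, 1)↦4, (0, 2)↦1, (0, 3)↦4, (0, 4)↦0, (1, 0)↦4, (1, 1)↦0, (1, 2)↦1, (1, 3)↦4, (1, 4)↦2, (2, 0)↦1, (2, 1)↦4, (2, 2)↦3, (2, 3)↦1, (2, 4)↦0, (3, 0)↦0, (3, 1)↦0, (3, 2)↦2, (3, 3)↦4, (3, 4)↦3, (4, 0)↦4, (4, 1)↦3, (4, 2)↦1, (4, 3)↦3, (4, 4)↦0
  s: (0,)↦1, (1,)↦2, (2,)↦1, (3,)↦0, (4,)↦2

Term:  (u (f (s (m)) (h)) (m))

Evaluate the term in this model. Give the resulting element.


value = 1

  m = 1
  (s (m)) = s(1,) = 2
  h = 2
  (f (s (m)) (h)) = f(2, 2) = 3
  m = 1
  (u (f (s (m)) (h)) (m)) = u(3, 1) = 1


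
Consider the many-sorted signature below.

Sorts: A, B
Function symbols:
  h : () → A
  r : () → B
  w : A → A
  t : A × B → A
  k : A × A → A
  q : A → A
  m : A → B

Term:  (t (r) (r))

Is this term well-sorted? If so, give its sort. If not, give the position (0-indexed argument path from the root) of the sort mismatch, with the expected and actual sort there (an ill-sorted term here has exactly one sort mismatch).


ill-sorted at position [0]: expected A, got B

  (r) : B
  (r) : B
(t (r) (r)) : ✗ arg 0 at [0] has sort B, expected A


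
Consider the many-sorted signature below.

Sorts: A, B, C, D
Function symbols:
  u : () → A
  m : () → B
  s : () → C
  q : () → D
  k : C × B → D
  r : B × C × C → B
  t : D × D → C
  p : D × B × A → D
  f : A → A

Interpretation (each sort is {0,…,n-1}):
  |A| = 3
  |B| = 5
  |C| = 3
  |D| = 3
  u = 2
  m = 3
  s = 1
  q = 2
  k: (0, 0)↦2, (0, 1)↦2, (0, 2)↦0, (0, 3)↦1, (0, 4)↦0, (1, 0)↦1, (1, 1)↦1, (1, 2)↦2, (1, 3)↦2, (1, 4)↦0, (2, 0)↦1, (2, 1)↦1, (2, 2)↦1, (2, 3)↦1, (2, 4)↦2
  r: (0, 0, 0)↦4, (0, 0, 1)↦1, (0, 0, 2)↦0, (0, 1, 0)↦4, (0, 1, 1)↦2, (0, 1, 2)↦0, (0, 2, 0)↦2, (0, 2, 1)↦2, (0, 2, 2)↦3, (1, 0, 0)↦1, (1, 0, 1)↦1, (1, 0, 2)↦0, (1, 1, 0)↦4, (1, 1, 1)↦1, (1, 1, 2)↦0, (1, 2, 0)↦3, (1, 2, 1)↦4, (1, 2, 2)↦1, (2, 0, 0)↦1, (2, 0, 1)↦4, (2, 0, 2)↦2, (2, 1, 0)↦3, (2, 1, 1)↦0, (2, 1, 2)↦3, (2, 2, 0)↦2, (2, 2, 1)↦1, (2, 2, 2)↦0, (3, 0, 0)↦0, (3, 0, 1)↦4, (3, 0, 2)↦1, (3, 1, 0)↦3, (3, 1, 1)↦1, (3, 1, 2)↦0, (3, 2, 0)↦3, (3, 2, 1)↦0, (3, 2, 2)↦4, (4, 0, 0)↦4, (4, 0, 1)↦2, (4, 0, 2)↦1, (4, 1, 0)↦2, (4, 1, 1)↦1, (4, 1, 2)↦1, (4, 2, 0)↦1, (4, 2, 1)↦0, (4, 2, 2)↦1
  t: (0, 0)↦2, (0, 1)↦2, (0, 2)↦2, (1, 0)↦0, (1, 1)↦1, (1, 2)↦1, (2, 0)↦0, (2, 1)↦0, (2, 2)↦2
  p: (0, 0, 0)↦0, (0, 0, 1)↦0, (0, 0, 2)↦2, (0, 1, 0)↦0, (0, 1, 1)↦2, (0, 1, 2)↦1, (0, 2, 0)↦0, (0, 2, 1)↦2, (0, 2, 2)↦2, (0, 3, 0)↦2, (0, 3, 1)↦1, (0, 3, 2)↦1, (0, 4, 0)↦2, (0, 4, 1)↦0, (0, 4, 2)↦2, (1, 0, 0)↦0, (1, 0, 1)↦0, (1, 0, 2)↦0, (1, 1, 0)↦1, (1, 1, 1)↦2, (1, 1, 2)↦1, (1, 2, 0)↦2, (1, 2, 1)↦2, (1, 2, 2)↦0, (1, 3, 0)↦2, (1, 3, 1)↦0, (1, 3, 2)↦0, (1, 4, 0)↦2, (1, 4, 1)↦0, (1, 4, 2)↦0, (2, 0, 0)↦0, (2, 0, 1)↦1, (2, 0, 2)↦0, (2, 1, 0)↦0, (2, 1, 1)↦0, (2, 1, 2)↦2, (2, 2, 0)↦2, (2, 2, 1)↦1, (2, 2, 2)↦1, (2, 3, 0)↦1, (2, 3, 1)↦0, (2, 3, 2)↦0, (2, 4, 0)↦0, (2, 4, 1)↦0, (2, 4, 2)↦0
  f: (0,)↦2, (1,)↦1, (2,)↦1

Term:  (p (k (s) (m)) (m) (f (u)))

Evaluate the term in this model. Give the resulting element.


value = 0

  s = 1
  m = 3
  (k (s) (m)) = k(1, 3) = 2
  m = 3
  u = 2
  (f (u)) = f(2,) = 1
  (p (k (s) (m)) (m) (f (u))) = p(2, 3, 1) = 0
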